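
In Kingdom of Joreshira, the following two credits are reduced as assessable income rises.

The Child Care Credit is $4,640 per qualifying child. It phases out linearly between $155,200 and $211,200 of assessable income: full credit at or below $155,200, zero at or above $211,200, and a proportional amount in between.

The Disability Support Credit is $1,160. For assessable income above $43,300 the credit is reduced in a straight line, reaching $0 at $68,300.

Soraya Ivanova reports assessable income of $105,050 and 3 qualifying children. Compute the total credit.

$13,920

Child Care Credit: base = 3 × $4,640 = $13,920. $105,050 is at or below the $155,200 threshold, so the full $13,920 applies.
Disability Support Credit: $105,050 is at or above $68,300, so the credit is $0.
Total: $13,920 + $0 = $13,920.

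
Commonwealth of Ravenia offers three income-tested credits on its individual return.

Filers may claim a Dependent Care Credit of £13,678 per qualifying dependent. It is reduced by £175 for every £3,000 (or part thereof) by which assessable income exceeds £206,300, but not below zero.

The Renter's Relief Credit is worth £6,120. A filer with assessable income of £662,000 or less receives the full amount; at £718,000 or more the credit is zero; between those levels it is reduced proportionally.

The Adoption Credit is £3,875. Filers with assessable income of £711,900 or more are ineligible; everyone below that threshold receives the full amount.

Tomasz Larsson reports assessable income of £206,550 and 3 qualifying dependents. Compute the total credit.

£50,854

Dependent Care Credit: base = 3 × £13,678 = £41,034. income exceeds £206,300 by £250, which is 1 full-or-partial £3,000 increment; reduction = 1 × £175 = £175, leaving £40,859.
Renter's Relief Credit: £206,550 is at or below the £662,000 threshold, so the full £6,120 applies.
Adoption Credit: £206,550 is below the £711,900 cutoff, so the full £3,875 applies.
Total: £40,859 + £6,120 + £3,875 = £50,854.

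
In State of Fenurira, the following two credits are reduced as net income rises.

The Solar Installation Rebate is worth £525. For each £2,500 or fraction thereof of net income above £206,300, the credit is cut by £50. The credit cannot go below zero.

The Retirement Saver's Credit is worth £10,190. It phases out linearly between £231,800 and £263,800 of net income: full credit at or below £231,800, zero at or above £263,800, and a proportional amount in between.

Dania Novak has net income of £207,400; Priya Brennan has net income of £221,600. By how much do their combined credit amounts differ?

£300

Dania (£207,400): Solar Installation Rebate: income exceeds £206,300 by £1,100, which is 1 full-or-partial £2,500 increment; reduction = 1 × £50 = £50, leaving £475. Retirement Saver's Credit: £207,400 is at or below the £231,800 threshold, so the full £10,190 applies. total £475 + £10,190 = £10,665
Priya (£221,600): Solar Installation Rebate: income exceeds £206,300 by £15,300, which is 7 full-or-partial £2,500 increments; reduction = 7 × £50 = £350, leaving £175. Retirement Saver's Credit: £221,600 is at or below the £231,800 threshold, so the full £10,190 applies. total £175 + £10,190 = £10,365
Difference: |£10,665 − £10,365| = £300.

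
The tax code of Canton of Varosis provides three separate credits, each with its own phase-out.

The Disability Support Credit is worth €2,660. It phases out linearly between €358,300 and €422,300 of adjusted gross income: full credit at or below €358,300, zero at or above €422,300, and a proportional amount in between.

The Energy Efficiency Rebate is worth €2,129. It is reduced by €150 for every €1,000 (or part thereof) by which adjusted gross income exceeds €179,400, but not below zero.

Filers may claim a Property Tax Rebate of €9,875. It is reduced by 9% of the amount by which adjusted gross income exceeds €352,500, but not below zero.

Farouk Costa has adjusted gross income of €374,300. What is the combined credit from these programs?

€9,908

Disability Support Credit: €374,300 is €16,000 into a €64,000 phase-out range, leaving 48,000/64,000 of the credit: €2,660 × 48,000/64,000 = €1,995.
Energy Efficiency Rebate: income exceeds €179,400 by €194,900 → 195 increments × €150 = €29,250 ≥ base, so the credit is €0.
Property Tax Rebate: 9% of the €21,800 excess over €352,500 is €1,962; credit = €9,875 − €1,962 = €7,913.
Total: €1,995 + €0 + €7,913 = €9,908.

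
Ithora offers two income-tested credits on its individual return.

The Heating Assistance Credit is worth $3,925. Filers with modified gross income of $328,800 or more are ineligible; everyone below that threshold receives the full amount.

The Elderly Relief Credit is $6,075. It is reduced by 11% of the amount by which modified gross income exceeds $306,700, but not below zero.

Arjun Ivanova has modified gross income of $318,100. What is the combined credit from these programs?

Heating Assistance Credit: $318,100 is below the $328,800 cutoff, so the full $3,925 applies.
Elderly Relief Credit: 11% of the $11,400 excess over $306,700 is $1,254; credit = $6,075 − $1,254 = $4,821.
Total: $3,925 + $4,821 = $8,746.

$8,746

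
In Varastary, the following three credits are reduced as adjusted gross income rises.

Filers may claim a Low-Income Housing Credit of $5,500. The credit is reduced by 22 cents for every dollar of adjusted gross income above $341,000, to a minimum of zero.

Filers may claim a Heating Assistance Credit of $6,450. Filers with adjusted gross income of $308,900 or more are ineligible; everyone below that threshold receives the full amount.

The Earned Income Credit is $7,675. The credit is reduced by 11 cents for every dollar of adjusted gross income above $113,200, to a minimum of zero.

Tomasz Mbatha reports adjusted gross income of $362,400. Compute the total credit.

Low-Income Housing Credit: 22% of the $21,400 excess over $341,000 is $4,708; credit = $5,500 − $4,708 = $792.
Heating Assistance Credit: $362,400 meets or exceeds the $308,900 cutoff, so the credit is $0.
Earned Income Credit: 11% of the $249,200 excess over $113,200 is $27,412 ≥ base, so the credit is $0.
Total: $792 + $0 + $0 = $792.

$792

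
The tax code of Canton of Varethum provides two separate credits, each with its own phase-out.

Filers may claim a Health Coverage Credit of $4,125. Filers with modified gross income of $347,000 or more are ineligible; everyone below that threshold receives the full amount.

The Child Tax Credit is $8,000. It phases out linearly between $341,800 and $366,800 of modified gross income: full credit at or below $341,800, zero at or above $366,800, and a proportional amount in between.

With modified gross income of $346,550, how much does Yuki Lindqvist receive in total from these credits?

Health Coverage Credit: $346,550 is below the $347,000 cutoff, so the full $4,125 applies.
Child Tax Credit: $346,550 is $4,750 into a $25,000 phase-out range, leaving 20,250/25,000 of the credit: $8,000 × 20,250/25,000 = $6,480.
Total: $4,125 + $6,480 = $10,605.

$10,605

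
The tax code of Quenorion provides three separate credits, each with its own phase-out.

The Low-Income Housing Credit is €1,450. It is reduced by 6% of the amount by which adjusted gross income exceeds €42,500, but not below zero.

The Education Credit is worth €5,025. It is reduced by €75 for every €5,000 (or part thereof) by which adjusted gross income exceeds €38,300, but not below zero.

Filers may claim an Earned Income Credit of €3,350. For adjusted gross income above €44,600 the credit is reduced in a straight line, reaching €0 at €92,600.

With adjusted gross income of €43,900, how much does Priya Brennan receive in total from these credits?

Low-Income Housing Credit: 6% of the €1,400 excess over €42,500 is €84; credit = €1,450 − €84 = €1,366.
Education Credit: income exceeds €38,300 by €5,600, which is 2 full-or-partial €5,000 increments; reduction = 2 × €75 = €150, leaving €4,875.
Earned Income Credit: €43,900 is at or below the €44,600 threshold, so the full €3,350 applies.
Total: €1,366 + €4,875 + €3,350 = €9,591.

€9,591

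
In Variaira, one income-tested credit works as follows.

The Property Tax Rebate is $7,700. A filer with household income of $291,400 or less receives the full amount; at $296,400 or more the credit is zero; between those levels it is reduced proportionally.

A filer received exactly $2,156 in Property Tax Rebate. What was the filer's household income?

$295,000

$2,156 is 2,156/7,700 of the full $7,700, so 5,544/7,700 of the $5,000 range has been used: income = $291,400 + $5,000 × 5,544/7,700 = $295,000.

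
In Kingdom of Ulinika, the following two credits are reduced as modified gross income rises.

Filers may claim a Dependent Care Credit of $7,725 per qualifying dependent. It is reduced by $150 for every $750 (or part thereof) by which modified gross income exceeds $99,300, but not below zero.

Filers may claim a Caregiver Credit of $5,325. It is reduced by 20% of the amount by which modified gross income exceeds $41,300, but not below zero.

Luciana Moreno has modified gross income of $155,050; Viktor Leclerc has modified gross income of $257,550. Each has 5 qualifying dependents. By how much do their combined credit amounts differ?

$20,400

Luciana ($155,050): Dependent Care Credit: base = 5 × $7,725 = $38,625. income exceeds $99,300 by $55,750, which is 75 full-or-partial $750 increments; reduction = 75 × $150 = $11,250, leaving $27,375. Caregiver Credit: 20% of the $113,750 excess over $41,300 is $22,750 ≥ base, so the credit is $0. total $27,375 + $0 = $27,375
Viktor ($257,550): Dependent Care Credit: base = 5 × $7,725 = $38,625. income exceeds $99,300 by $158,250, which is 211 full-or-partial $750 increments; reduction = 211 × $150 = $31,650, leaving $6,975. Caregiver Credit: 20% of the $216,250 excess over $41,300 is $43,250 ≥ base, so the credit is $0. total $6,975 + $0 = $6,975
Difference: |$27,375 − $6,975| = $20,400.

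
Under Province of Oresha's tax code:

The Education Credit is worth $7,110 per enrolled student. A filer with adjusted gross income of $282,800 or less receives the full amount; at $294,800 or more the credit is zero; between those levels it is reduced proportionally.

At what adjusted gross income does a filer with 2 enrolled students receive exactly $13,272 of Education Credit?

$283,600

Full credit = 2 × $7,110 = $14,220.
$13,272 is 13,272/14,220 of the full $14,220, so 948/14,220 of the $12,000 range has been used: income = $282,800 + $12,000 × 948/14,220 = $283,600.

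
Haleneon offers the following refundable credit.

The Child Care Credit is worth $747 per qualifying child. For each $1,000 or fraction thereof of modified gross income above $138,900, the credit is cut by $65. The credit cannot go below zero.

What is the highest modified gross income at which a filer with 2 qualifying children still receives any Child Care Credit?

$160,900

Full credit = 2 × $747 = $1,494.
After 22 increments the reduction is 22 × $65 = $1,430, leaving $64; one more increment wipes it out. Increment 22 ends at excess 22 × $1,000 = $22,000, so the highest qualifying income is $138,900 + $22,000 = $160,900.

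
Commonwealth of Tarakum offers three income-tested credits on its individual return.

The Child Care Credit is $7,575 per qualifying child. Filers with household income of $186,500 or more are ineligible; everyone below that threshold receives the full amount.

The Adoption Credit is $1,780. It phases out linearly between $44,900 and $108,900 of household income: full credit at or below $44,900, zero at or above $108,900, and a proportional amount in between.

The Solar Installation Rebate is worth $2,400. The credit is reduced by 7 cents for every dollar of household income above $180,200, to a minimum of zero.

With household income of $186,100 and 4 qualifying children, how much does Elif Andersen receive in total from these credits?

$32,287

Child Care Credit: base = 4 × $7,575 = $30,300. $186,100 is below the $186,500 cutoff, so the full $30,300 applies.
Adoption Credit: $186,100 is at or above $108,900, so the credit is $0.
Solar Installation Rebate: 7% of the $5,900 excess over $180,200 is $413; credit = $2,400 − $413 = $1,987.
Total: $30,300 + $0 + $1,987 = $32,287.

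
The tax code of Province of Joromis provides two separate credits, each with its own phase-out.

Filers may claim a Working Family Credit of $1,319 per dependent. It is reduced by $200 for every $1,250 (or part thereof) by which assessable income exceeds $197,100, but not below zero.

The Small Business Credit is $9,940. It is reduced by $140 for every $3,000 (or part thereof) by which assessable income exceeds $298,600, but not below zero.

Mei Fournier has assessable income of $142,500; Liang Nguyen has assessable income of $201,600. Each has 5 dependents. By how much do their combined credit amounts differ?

Mei ($142,500): Working Family Credit: base = 5 × $1,319 = $6,595. $142,500 is at or below the $197,100 threshold, so the full $6,595 applies. Small Business Credit: $142,500 is at or below the $298,600 threshold, so the full $9,940 applies. total $6,595 + $9,940 = $16,535
Liang ($201,600): Working Family Credit: base = 5 × $1,319 = $6,595. income exceeds $197,100 by $4,500, which is 4 full-or-partial $1,250 increments; reduction = 4 × $200 = $800, leaving $5,795. Small Business Credit: $201,600 is at or below the $298,600 threshold, so the full $9,940 applies. total $5,795 + $9,940 = $15,735
Difference: |$16,535 − $15,735| = $800.

$800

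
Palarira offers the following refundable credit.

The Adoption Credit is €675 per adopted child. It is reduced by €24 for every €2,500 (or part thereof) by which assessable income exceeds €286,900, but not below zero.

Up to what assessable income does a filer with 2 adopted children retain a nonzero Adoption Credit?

€426,900

Full credit = 2 × €675 = €1,350.
After 56 increments the reduction is 56 × €24 = €1,344, leaving €6; one more increment wipes it out. Increment 56 ends at excess 56 × €2,500 = €140,000, so the highest qualifying income is €286,900 + €140,000 = €426,900.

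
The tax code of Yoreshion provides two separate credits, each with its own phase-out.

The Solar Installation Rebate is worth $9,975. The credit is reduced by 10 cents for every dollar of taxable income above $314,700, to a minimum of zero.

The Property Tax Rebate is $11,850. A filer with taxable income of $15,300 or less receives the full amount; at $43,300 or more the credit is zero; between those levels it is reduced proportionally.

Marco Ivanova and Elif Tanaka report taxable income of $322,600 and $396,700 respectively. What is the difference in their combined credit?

Marco ($322,600): Solar Installation Rebate: 10% of the $7,900 excess over $314,700 is $790; credit = $9,975 − $790 = $9,185. Property Tax Rebate: $322,600 is at or above $43,300, so the credit is $0. total $9,185 + $0 = $9,185
Elif ($396,700): Solar Installation Rebate: 10% of the $82,000 excess over $314,700 is $8,200; credit = $9,975 − $8,200 = $1,775. Property Tax Rebate: $396,700 is at or above $43,300, so the credit is $0. total $1,775 + $0 = $1,775
Difference: |$9,185 − $1,775| = $7,410.

$7,410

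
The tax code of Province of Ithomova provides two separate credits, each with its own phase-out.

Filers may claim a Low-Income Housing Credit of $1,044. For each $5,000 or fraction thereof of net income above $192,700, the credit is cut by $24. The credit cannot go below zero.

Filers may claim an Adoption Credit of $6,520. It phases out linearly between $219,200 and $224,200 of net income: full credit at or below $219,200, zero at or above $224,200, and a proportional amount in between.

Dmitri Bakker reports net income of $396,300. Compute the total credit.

Low-Income Housing Credit: income exceeds $192,700 by $203,600, which is 41 full-or-partial $5,000 increments; reduction = 41 × $24 = $984, leaving $60.
Adoption Credit: $396,300 is at or above $224,200, so the credit is $0.
Total: $60 + $0 = $60.

$60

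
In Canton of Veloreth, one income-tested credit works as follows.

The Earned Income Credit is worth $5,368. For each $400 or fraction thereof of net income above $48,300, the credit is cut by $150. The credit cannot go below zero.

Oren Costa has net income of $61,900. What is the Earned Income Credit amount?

Earned Income Credit: income exceeds $48,300 by $13,600, which is 34 full-or-partial $400 increments; reduction = 34 × $150 = $5,100, leaving $268.

$268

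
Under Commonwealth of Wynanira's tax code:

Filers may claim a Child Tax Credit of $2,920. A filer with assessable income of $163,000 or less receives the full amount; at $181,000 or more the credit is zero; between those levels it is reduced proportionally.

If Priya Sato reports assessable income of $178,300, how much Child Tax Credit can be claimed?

$438

Child Tax Credit: $178,300 is $15,300 into a $18,000 phase-out range, leaving 2,700/18,000 of the credit: $2,920 × 2,700/18,000 = $438.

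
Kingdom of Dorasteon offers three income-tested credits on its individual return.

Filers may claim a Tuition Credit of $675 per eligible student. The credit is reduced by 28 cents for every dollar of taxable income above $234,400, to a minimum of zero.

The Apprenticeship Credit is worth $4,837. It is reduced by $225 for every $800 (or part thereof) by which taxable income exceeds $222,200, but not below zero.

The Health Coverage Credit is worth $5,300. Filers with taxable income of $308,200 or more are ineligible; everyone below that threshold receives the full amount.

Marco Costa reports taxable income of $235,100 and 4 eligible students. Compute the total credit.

Tuition Credit: base = 4 × $675 = $2,700. 28% of the $700 excess over $234,400 is $196; credit = $2,700 − $196 = $2,504.
Apprenticeship Credit: income exceeds $222,200 by $12,900, which is 17 full-or-partial $800 increments; reduction = 17 × $225 = $3,825, leaving $1,012.
Health Coverage Credit: $235,100 is below the $308,200 cutoff, so the full $5,300 applies.
Total: $2,504 + $1,012 + $5,300 = $8,816.

$8,816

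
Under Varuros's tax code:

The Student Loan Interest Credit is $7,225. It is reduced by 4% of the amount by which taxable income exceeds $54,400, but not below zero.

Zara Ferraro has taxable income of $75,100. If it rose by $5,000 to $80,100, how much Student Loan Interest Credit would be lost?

$200

At $75,100 — 4% of the $20,700 excess over $54,400 is $828; credit = $7,225 − $828 = $6,397.
At $80,100 — 4% of the $25,700 excess over $54,400 is $1,028; credit = $7,225 − $1,028 = $6,197.
Lost: $6,397 − $6,197 = $200.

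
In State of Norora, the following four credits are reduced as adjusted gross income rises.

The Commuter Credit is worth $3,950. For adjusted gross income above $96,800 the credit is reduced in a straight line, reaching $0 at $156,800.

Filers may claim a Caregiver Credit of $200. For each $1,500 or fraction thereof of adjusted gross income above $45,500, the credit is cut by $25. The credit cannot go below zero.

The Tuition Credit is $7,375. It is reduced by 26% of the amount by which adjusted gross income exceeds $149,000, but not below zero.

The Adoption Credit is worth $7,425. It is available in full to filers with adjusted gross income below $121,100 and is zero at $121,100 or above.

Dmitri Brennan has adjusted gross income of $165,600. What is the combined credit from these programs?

Commuter Credit: $165,600 is at or above $156,800, so the credit is $0.
Caregiver Credit: income exceeds $45,500 by $120,100 → 81 increments × $25 = $2,025 ≥ base, so the credit is $0.
Tuition Credit: 26% of the $16,600 excess over $149,000 is $4,316; credit = $7,375 − $4,316 = $3,059.
Adoption Credit: $165,600 meets or exceeds the $121,100 cutoff, so the credit is $0.
Total: $0 + $0 + $3,059 + $0 = $3,059.

$3,059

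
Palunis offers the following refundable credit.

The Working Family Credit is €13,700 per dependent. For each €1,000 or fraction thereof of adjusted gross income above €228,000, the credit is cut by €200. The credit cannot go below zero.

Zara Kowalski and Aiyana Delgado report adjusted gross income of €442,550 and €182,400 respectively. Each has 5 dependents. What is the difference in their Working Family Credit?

Zara (€442,550): Working Family Credit: base = 5 × €13,700 = €68,500. income exceeds €228,000 by €214,550, which is 215 full-or-partial €1,000 increments; reduction = 215 × €200 = €43,000, leaving €25,500.
Aiyana (€182,400): Working Family Credit: base = 5 × €13,700 = €68,500. €182,400 is at or below the €228,000 threshold, so the full €68,500 applies.
Difference: |€25,500 − €68,500| = €43,000.

€43,000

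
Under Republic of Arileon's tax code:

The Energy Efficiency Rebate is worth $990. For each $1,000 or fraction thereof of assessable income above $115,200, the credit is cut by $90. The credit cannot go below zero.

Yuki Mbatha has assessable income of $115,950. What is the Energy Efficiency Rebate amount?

$900

Energy Efficiency Rebate: income exceeds $115,200 by $750, which is 1 full-or-partial $1,000 increment; reduction = 1 × $90 = $90, leaving $900.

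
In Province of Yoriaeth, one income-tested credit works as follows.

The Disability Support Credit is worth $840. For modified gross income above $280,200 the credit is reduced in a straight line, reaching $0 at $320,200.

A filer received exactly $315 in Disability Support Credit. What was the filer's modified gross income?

$315 is 315/840 of the full $840, so 525/840 of the $40,000 range has been used: income = $280,200 + $40,000 × 525/840 = $305,200.

$305,200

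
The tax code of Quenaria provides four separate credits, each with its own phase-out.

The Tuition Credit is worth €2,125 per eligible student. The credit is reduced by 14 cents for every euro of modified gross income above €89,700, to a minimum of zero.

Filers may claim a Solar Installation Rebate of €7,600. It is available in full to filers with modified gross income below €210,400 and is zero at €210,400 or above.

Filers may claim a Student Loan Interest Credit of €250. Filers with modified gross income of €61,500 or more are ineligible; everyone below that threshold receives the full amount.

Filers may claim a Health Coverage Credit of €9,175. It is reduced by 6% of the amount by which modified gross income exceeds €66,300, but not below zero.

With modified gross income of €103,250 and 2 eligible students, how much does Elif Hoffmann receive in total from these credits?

Tuition Credit: base = 2 × €2,125 = €4,250. 14% of the €13,550 excess over €89,700 is €1,897; credit = €4,250 − €1,897 = €2,353.
Solar Installation Rebate: €103,250 is below the €210,400 cutoff, so the full €7,600 applies.
Student Loan Interest Credit: €103,250 meets or exceeds the €61,500 cutoff, so the credit is €0.
Health Coverage Credit: 6% of the €36,950 excess over €66,300 is €2,217; credit = €9,175 − €2,217 = €6,958.
Total: €2,353 + €7,600 + €0 + €6,958 = €16,911.

€16,911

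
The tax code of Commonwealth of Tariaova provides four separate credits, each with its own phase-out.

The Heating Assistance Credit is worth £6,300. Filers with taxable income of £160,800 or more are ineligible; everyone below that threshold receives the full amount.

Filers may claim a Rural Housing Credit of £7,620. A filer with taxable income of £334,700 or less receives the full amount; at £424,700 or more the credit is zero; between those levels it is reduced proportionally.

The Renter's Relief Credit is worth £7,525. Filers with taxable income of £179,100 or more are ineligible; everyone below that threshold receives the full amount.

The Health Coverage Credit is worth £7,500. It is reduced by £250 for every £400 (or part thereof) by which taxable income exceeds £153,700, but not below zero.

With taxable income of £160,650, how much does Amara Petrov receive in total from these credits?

Heating Assistance Credit: £160,650 is below the £160,800 cutoff, so the full £6,300 applies.
Rural Housing Credit: £160,650 is at or below the £334,700 threshold, so the full £7,620 applies.
Renter's Relief Credit: £160,650 is below the £179,100 cutoff, so the full £7,525 applies.
Health Coverage Credit: income exceeds £153,700 by £6,950, which is 18 full-or-partial £400 increments; reduction = 18 × £250 = £4,500, leaving £3,000.
Total: £6,300 + £7,620 + £7,525 + £3,000 = £24,445.

£24,445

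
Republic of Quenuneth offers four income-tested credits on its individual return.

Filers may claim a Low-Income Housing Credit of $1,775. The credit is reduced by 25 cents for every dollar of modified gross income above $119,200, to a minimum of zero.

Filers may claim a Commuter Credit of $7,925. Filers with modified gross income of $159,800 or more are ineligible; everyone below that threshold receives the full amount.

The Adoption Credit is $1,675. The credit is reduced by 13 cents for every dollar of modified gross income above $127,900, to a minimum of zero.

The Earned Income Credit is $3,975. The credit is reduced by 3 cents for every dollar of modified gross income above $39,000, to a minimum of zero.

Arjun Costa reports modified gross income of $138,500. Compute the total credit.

Low-Income Housing Credit: 25% of the $19,300 excess over $119,200 is $4,825 ≥ base, so the credit is $0.
Commuter Credit: $138,500 is below the $159,800 cutoff, so the full $7,925 applies.
Adoption Credit: 13% of the $10,600 excess over $127,900 is $1,378; credit = $1,675 − $1,378 = $297.
Earned Income Credit: 3% of the $99,500 excess over $39,000 is $2,985; credit = $3,975 − $2,985 = $990.
Total: $0 + $7,925 + $297 + $990 = $9,212.

$9,212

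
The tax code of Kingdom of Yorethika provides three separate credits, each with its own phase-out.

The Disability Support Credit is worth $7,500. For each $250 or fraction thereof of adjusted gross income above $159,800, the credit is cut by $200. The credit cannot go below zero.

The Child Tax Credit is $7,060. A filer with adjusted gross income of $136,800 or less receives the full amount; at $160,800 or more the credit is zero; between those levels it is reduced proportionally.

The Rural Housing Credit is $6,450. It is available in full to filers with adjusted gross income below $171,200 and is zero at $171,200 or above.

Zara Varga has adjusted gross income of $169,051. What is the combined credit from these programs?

Disability Support Credit: income exceeds $159,800 by $9,251 → 38 increments × $200 = $7,600 ≥ base, so the credit is $0.
Child Tax Credit: $169,051 is at or above $160,800, so the credit is $0.
Rural Housing Credit: $169,051 is below the $171,200 cutoff, so the full $6,450 applies.
Total: $0 + $0 + $6,450 = $6,450.

$6,450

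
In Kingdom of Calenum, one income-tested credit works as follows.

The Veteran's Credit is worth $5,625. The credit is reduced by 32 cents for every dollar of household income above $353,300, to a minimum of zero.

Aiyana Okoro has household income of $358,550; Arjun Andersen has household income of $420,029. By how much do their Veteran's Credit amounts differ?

$3,945

Aiyana ($358,550): Veteran's Credit: 32% of the $5,250 excess over $353,300 is $1,680; credit = $5,625 − $1,680 = $3,945.
Arjun ($420,029): Veteran's Credit: 32% of the $66,729 excess over $353,300 is $21,353.28 ≥ base, so the credit is $0.
Difference: |$3,945 − $0| = $3,945.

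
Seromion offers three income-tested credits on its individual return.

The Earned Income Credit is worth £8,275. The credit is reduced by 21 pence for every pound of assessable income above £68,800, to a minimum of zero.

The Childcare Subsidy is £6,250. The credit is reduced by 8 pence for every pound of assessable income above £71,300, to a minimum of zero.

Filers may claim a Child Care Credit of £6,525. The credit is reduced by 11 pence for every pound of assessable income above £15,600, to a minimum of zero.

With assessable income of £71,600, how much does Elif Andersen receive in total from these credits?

Earned Income Credit: 21% of the £2,800 excess over £68,800 is £588; credit = £8,275 − £588 = £7,687.
Childcare Subsidy: 8% of the £300 excess over £71,300 is £24; credit = £6,250 − £24 = £6,226.
Child Care Credit: 11% of the £56,000 excess over £15,600 is £6,160; credit = £6,525 − £6,160 = £365.
Total: £7,687 + £6,226 + £365 = £14,278.

£14,278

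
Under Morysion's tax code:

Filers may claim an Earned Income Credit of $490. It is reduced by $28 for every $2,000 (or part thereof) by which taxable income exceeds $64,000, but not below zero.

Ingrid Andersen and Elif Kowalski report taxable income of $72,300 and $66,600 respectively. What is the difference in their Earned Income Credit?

$84

Ingrid ($72,300): Earned Income Credit: income exceeds $64,000 by $8,300, which is 5 full-or-partial $2,000 increments; reduction = 5 × $28 = $140, leaving $350.
Elif ($66,600): Earned Income Credit: income exceeds $64,000 by $2,600, which is 2 full-or-partial $2,000 increments; reduction = 2 × $28 = $56, leaving $434.
Difference: |$350 − $434| = $84.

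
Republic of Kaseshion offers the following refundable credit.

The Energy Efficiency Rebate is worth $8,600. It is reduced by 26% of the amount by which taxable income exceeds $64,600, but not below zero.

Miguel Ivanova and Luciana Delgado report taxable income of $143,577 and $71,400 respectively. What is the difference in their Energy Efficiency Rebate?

$6,832

Miguel ($143,577): Energy Efficiency Rebate: 26% of the $78,977 excess over $64,600 is $20,534.02 ≥ base, so the credit is $0.
Luciana ($71,400): Energy Efficiency Rebate: 26% of the $6,800 excess over $64,600 is $1,768; credit = $8,600 − $1,768 = $6,832.
Difference: |$0 − $6,832| = $6,832.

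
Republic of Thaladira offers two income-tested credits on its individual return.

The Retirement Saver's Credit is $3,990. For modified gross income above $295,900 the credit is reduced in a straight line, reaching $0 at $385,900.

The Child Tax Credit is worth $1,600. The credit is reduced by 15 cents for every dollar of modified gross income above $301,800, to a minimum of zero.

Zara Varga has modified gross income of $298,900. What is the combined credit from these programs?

Retirement Saver's Credit: $298,900 is $3,000 into a $90,000 phase-out range, leaving 87,000/90,000 of the credit: $3,990 × 87,000/90,000 = $3,857.
Child Tax Credit: $298,900 is at or below the $301,800 threshold, so the full $1,600 applies.
Total: $3,857 + $1,600 = $5,457.

$5,457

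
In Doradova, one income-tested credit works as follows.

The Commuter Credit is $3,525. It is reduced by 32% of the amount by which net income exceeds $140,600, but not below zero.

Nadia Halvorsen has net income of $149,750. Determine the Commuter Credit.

$597

Commuter Credit: 32% of the $9,150 excess over $140,600 is $2,928; credit = $3,525 − $2,928 = $597.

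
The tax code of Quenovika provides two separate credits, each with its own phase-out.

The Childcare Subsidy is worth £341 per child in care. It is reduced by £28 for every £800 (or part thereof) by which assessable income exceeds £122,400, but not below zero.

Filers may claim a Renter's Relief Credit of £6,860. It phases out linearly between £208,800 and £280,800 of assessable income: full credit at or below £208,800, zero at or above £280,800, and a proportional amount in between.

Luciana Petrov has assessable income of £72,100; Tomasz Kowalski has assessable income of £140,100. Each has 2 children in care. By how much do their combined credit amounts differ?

£644

Luciana (£72,100): Childcare Subsidy: base = 2 × £341 = £682. £72,100 is at or below the £122,400 threshold, so the full £682 applies. Renter's Relief Credit: £72,100 is at or below the £208,800 threshold, so the full £6,860 applies. total £682 + £6,860 = £7,542
Tomasz (£140,100): Childcare Subsidy: base = 2 × £341 = £682. income exceeds £122,400 by £17,700, which is 23 full-or-partial £800 increments; reduction = 23 × £28 = £644, leaving £38. Renter's Relief Credit: £140,100 is at or below the £208,800 threshold, so the full £6,860 applies. total £38 + £6,860 = £6,898
Difference: |£7,542 − £6,898| = £644.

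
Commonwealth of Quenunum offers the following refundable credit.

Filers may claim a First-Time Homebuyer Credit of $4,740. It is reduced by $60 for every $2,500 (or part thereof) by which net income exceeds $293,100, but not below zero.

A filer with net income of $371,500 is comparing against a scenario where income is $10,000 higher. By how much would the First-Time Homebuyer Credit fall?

$240

At $371,500 — income exceeds $293,100 by $78,400, which is 32 full-or-partial $2,500 increments; reduction = 32 × $60 = $1,920, leaving $2,820.
At $381,500 — income exceeds $293,100 by $88,400, which is 36 full-or-partial $2,500 increments; reduction = 36 × $60 = $2,160, leaving $2,580.
Lost: $2,820 − $2,580 = $240.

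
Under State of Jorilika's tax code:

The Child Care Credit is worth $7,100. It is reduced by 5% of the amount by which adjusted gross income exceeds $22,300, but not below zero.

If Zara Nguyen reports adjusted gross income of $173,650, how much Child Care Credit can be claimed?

$0

Child Care Credit: 5% of the $151,350 excess over $22,300 is $7,567.50 ≥ base, so the credit is $0.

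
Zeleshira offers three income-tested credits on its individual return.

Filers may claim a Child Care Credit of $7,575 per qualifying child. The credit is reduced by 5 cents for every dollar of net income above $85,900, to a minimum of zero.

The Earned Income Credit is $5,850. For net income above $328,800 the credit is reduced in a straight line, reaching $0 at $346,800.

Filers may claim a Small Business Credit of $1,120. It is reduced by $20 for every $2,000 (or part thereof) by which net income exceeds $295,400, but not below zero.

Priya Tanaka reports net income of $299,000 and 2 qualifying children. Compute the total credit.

Child Care Credit: base = 2 × $7,575 = $15,150. 5% of the $213,100 excess over $85,900 is $10,655; credit = $15,150 − $10,655 = $4,495.
Earned Income Credit: $299,000 is at or below the $328,800 threshold, so the full $5,850 applies.
Small Business Credit: income exceeds $295,400 by $3,600, which is 2 full-or-partial $2,000 increments; reduction = 2 × $20 = $40, leaving $1,080.
Total: $4,495 + $5,850 + $1,080 = $11,425.

$11,425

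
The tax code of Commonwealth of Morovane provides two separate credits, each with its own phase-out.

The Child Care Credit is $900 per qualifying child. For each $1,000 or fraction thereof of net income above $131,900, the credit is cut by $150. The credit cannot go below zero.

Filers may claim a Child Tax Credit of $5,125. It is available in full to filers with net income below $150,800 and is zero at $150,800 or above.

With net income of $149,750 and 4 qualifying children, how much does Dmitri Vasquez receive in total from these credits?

Child Care Credit: base = 4 × $900 = $3,600. income exceeds $131,900 by $17,850, which is 18 full-or-partial $1,000 increments; reduction = 18 × $150 = $2,700, leaving $900.
Child Tax Credit: $149,750 is below the $150,800 cutoff, so the full $5,125 applies.
Total: $900 + $5,125 = $6,025.

$6,025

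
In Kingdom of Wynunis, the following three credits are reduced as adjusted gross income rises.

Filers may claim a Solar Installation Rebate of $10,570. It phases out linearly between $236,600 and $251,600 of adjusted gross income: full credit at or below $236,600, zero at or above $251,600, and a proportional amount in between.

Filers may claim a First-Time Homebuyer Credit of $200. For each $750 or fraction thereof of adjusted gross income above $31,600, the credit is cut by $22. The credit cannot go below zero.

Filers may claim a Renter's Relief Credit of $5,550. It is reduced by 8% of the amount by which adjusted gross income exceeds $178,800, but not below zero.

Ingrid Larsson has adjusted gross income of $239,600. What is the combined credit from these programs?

Solar Installation Rebate: $239,600 is $3,000 into a $15,000 phase-out range, leaving 12,000/15,000 of the credit: $10,570 × 12,000/15,000 = $8,456.
First-Time Homebuyer Credit: income exceeds $31,600 by $208,000 → 278 increments × $22 = $6,116 ≥ base, so the credit is $0.
Renter's Relief Credit: 8% of the $60,800 excess over $178,800 is $4,864; credit = $5,550 − $4,864 = $686.
Total: $8,456 + $0 + $686 = $9,142.

$9,142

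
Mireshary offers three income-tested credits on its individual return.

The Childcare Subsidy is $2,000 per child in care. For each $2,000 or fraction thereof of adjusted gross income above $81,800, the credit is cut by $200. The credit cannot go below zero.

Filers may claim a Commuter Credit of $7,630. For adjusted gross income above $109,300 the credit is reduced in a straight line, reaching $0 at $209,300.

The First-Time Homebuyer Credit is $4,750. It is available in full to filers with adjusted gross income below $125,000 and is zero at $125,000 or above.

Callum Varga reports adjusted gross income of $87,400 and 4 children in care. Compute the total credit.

Childcare Subsidy: base = 4 × $2,000 = $8,000. income exceeds $81,800 by $5,600, which is 3 full-or-partial $2,000 increments; reduction = 3 × $200 = $600, leaving $7,400.
Commuter Credit: $87,400 is at or below the $109,300 threshold, so the full $7,630 applies.
First-Time Homebuyer Credit: $87,400 is below the $125,000 cutoff, so the full $4,750 applies.
Total: $7,400 + $7,630 + $4,750 = $19,780.

$19,780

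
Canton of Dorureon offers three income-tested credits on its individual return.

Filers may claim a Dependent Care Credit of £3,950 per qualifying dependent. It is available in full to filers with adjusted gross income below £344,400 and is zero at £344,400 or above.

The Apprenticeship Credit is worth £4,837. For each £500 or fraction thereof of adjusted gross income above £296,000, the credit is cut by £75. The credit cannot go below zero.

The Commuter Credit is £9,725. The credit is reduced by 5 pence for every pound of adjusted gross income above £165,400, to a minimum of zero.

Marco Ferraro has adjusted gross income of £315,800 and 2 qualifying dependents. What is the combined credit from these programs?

Dependent Care Credit: base = 2 × £3,950 = £7,900. £315,800 is below the £344,400 cutoff, so the full £7,900 applies.
Apprenticeship Credit: income exceeds £296,000 by £19,800, which is 40 full-or-partial £500 increments; reduction = 40 × £75 = £3,000, leaving £1,837.
Commuter Credit: 5% of the £150,400 excess over £165,400 is £7,520; credit = £9,725 − £7,520 = £2,205.
Total: £7,900 + £1,837 + £2,205 = £11,942.

£11,942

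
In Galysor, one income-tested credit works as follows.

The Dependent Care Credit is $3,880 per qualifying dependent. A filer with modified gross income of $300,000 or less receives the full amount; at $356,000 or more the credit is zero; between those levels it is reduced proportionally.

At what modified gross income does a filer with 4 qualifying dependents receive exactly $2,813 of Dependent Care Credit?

$345,850

Full credit = 4 × $3,880 = $15,520.
$2,813 is 2,813/15,520 of the full $15,520, so 12,707/15,520 of the $56,000 range has been used: income = $300,000 + $56,000 × 12,707/15,520 = $345,850.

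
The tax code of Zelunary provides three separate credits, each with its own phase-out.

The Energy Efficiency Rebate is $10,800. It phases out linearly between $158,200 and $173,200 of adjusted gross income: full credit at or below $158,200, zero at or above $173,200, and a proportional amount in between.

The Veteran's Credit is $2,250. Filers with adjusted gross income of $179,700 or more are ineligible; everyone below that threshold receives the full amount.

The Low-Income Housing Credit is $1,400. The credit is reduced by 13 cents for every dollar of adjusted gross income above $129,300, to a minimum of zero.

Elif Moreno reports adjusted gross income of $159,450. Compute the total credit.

$12,150

Energy Efficiency Rebate: $159,450 is $1,250 into a $15,000 phase-out range, leaving 13,750/15,000 of the credit: $10,800 × 13,750/15,000 = $9,900.
Veteran's Credit: $159,450 is below the $179,700 cutoff, so the full $2,250 applies.
Low-Income Housing Credit: 13% of the $30,150 excess over $129,300 is $3,919.50 ≥ base, so the credit is $0.
Total: $9,900 + $2,250 + $0 = $12,150.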